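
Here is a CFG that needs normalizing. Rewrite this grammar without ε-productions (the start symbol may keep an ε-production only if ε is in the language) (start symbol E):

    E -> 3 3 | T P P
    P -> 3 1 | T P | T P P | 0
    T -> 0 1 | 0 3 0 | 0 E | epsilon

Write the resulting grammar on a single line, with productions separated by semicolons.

E -> 3 3 | T P P | P P; P -> 3 1 | T P | T P P | P P | 0; T -> 0 1 | 0 3 0 | 0 E

Nullable nonterminals: {T}.
ε ∉ L(G), so no ε-production is kept.
Add the nullable-subset variants: E → T P P gives T P P | P P. P → T P P gives T P P | P P.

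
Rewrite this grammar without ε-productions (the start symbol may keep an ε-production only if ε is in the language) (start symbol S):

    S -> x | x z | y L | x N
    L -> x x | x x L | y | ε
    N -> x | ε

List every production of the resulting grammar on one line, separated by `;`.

S -> x | x z | y L | y | x N; L -> x x | x x L | y; N -> x

Nullable set = {L, N}.
ε ∉ L(G), so no ε-production is kept.
Expand every rule over subsets of its nullable positions: S → y L gives y L | y.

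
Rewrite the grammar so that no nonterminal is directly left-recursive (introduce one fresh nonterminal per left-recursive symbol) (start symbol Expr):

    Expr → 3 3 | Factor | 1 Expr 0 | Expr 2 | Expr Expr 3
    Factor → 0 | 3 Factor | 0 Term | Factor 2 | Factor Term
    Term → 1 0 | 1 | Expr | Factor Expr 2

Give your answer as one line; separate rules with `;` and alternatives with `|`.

Expr → 3 3 Expr1 | Factor Expr1 | 1 Expr 0 Expr1; Factor → 0 Factor1 | 3 Factor Factor1 | 0 Term Factor1; Term → 1 0 | 1 | Expr | Factor Expr 2; Expr1 → 2 Expr1 | Expr 3 Expr1 | ε; Factor1 → 2 Factor1 | Term Factor1 | ε

Expr, Factor are directly left-recursive.
For Expr: α = {2, Expr 3}, β = {3 3, Factor, 1 Expr 0}. Rewrite as Expr → β Expr1 and Expr1 → α Expr1 | ε.
For Factor: α = {2, Term}, β = {0, 3 Factor, 0 Term}. Rewrite as Factor → β Factor1 and Factor1 → α Factor1 | ε.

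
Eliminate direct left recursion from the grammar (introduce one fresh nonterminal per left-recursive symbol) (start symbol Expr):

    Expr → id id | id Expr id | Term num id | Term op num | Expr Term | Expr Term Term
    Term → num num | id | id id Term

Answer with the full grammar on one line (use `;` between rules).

Expr → id id Expr1 | id Expr id Expr1 | Term num id Expr1 | Term op num Expr1; Term → num num | id | id id Term; Expr1 → Term Expr1 | Term Term Expr1 | ε

Expr is directly left-recursive.
For Expr: α = {Term, Term Term}, β = {id id, id Expr id, Term num id, Term op num}. Rewrite as Expr → β Expr1 and Expr1 → α Expr1 | ε.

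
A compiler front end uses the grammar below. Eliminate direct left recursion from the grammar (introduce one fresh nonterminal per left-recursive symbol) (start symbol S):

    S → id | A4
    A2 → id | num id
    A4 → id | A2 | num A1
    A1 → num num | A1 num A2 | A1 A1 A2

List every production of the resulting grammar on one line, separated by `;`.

A1 is directly left-recursive.
For A1: α = {num A2, A1 A2}, β = {num num}. Rewrite as A1 → β A1' and A1' → α A1' | ε.

S → id | A4; A2 → id | num id; A4 → id | A2 | num A1; A1 → num num A1'; A1' → num A2 A1' | A1 A2 A1' | ε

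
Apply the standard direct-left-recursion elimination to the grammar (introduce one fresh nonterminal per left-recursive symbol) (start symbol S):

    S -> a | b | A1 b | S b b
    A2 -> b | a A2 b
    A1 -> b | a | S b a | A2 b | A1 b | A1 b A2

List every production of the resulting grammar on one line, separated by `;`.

Left recursion appears on S, A1.
For S: α = {b b}, β = {a, b, A1 b}. Rewrite as S → β S' and S' → α S' | ε.
For A1: α = {b, b A2}, β = {b, a, S b a, A2 b}. Rewrite as A1 → β A1' and A1' → α A1' | ε.

S -> a S' | b S' | A1 b S'; A2 -> b | a A2 b; A1 -> b A1' | a A1' | S b a A1' | A2 b A1'; S' -> b b S' | ε; A1' -> b A1' | b A2 A1' | ε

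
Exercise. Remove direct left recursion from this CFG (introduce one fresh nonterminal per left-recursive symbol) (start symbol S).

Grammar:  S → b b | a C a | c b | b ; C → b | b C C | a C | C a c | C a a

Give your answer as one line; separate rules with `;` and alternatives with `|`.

Left recursion appears on C.
For C: α = {a c, a a}, β = {b, b C C, a C}. Rewrite as C → β C' and C' → α C' | ε.

S → b b | a C a | c b | b; C → b C' | b C C C' | a C C'; C' → a c C' | a a C' | ε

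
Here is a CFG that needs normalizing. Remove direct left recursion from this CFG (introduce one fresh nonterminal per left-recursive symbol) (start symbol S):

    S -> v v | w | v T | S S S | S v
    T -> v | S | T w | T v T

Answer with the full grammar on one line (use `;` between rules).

Left recursion appears on S, T.
For S: α = {S S, v}, β = {v v, w, v T}. Rewrite as S → β S' and S' → α S' | ε.
For T: α = {w, v T}, β = {v, S}. Rewrite as T → β T' and T' → α T' | ε.

S -> v v S' | w S' | v T S'; T -> v T' | S T'; S' -> S S S' | v S' | ε; T' -> w T' | v T T' | ε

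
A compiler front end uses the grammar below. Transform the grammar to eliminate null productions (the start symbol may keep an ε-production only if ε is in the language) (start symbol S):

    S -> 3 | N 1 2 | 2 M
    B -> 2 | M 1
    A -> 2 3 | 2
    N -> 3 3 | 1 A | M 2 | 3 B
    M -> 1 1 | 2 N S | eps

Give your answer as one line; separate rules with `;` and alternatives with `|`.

The nullable symbols are {M}.
ε ∉ L(G), so no ε-production is kept.
Add the nullable-subset variants: S → 2 M gives 2 M | 2. B → M 1 gives M 1 | 1. N → M 2 gives M 2 | 2.

S -> 3 | N 1 2 | 2 M | 2; B -> 2 | M 1 | 1; A -> 2 3 | 2; N -> 3 3 | 1 A | M 2 | 2 | 3 B; M -> 1 1 | 2 N S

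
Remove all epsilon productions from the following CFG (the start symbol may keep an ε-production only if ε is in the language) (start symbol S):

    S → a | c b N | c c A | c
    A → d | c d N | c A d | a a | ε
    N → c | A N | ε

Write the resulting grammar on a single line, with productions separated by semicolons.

The nullable symbols are {A, N}.
ε ∉ L(G), so no ε-production is kept.
Expand every rule over subsets of its nullable positions: S → c b N gives c b N | c b. S → c c A gives c c A | c c. A → c d N gives c d N | c d. N → A N gives A N | A.

S → a | c b N | c b | c c A | c c | c; A → d | c d N | c d | c A d | a a; N → c | A N | A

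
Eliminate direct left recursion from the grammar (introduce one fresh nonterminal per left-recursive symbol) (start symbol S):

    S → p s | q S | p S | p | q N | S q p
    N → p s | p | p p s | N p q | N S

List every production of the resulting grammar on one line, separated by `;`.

S → p s S' | q S S' | p S S' | p S' | q N S'; N → p s N' | p N' | p p s N'; S' → q p S' | epsilon; N' → p q N' | S N' | epsilon

Directly left-recursive nonterminals: S, N.
For S: α = {q p}, β = {p s, q S, p S, p, q N}. Rewrite as S → β S' and S' → α S' | ε.
For N: α = {p q, S}, β = {p s, p, p p s}. Rewrite as N → β N' and N' → α N' | ε.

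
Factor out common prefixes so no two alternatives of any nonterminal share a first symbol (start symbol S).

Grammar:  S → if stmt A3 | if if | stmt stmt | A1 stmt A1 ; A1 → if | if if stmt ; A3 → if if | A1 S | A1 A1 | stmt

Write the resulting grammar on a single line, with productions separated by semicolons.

S has alternatives sharing prefix 'if': factor to S → if S' with S' → stmt A3 | if.
A1 has alternatives sharing prefix 'if': factor to A1 → if A1' with A1' → ε | if stmt.
A3 has alternatives sharing prefix 'A1': factor to A3 → A1 A3' with A3' → S | A1.

S → stmt stmt | A1 stmt A1 | if S'; A1 → if A1'; A3 → if if | stmt | A1 A3'; S' → stmt A3 | if; A1' → ε | if stmt; A3' → S | A1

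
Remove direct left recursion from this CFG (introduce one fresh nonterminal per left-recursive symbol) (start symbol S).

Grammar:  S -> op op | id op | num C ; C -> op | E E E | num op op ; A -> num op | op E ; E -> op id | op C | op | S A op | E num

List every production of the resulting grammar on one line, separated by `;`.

S -> op op | id op | num C; C -> op | E E E | num op op; A -> num op | op E; E -> op id E' | op C E' | op E' | S A op E'; E' -> num E' | epsilon

Directly left-recursive nonterminal: E.
For E: α = {num}, β = {op id, op C, op, S A op}. Rewrite as E → β E' and E' → α E' | ε.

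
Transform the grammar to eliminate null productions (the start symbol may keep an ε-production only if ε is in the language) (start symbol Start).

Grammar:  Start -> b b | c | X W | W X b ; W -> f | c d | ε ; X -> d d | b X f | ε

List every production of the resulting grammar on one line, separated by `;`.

Start -> b b | c | X W | X | W | W X b | W b | X b | b | ε; W -> f | c d; X -> d d | b X f | b f

Nullable nonterminals: {Start, W, X}.
ε ∈ L(G) since Start is nullable, so keep Start → ε.
For each production, add variants omitting each subset of nullable occurrences: Start → X W gives X W | X | W. Start → W X b gives W X b | W b | X b | b. X → b X f gives b X f | b f.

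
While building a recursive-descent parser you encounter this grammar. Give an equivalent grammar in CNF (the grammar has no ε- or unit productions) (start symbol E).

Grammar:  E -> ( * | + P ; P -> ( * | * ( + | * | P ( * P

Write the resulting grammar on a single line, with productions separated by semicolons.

E -> X1 X2 | X3 P; P -> X1 X2 | X2 Y1 | * | P Y2; X1 -> (; X2 -> *; X3 -> +; Y1 -> X1 X3; Y2 -> X1 Y3; Y3 -> X2 P

Introduce a nonterminal for each terminal appearing in a rule of length ≥ 2: X1 → (, X2 → *, X3 → +.
Binarize each right-hand side of length ≥ 3 by chaining fresh nonterminals (Y1, Y2, …): affected rules were P → X2 X1 X3; P → P X1 X2 P.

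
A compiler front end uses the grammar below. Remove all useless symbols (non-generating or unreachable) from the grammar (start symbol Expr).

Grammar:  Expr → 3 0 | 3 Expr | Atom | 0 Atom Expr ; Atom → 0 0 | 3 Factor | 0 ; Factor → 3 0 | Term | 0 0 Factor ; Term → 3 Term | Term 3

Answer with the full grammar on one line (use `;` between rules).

Expr → 3 0 | 3 Expr | Atom | 0 Atom Expr; Atom → 0 0 | 3 Factor | 0; Factor → 3 0 | 0 0 Factor

Generating nonterminals: {Atom, Expr, Factor}.
Reachable from Expr after that: {Atom, Expr, Factor}.
Removed useless symbols: {Term} and every production mentioning them.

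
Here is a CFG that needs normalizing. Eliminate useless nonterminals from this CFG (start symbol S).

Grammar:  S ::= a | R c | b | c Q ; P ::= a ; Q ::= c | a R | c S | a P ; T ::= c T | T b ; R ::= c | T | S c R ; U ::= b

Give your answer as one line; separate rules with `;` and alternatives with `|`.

S ::= a | R c | b | c Q; P ::= a; Q ::= c | a R | c S | a P; R ::= c | S c R

Generating nonterminals: {P, Q, R, S, U}.
Reachable from S after that: {P, Q, R, S}.
Removed useless symbols: {T, U} and every production mentioning them.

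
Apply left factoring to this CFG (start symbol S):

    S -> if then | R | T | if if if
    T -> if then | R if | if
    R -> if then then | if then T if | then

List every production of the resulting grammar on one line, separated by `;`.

S -> R | T | if S'; T -> R if | if T'; R -> then | if then R'; S' -> then | if if; T' -> then | ε; R' -> then | T if

S has alternatives sharing prefix 'if': factor to S → if S' with S' → then | if if.
T has alternatives sharing prefix 'if': factor to T → if T' with T' → then | ε.
R has alternatives sharing prefix 'if then': factor to R → if then R' with R' → then | T if.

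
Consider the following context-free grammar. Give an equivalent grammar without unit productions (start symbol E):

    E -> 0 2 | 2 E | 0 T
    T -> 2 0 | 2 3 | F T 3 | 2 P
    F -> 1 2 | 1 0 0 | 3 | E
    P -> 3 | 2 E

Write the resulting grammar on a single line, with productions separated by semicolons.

Unit pairs: F ⇒* {E}.
For each unit pair (A, B), copy every non-unit production of B to A, then drop all unit productions.

E -> 0 2 | 2 E | 0 T; T -> 2 0 | 2 3 | F T 3 | 2 P; F -> 0 2 | 2 E | 0 T | 1 2 | 1 0 0 | 3; P -> 3 | 2 E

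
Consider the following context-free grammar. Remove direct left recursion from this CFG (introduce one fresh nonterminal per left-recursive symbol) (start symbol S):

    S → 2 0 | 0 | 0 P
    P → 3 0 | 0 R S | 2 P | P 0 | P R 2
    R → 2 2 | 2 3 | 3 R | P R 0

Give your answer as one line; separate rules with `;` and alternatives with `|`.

S → 2 0 | 0 | 0 P; P → 3 0 P' | 0 R S P' | 2 P P'; R → 2 2 | 2 3 | 3 R | P R 0; P' → 0 P' | R 2 P' | ε

P is directly left-recursive.
For P: α = {0, R 2}, β = {3 0, 0 R S, 2 P}. Rewrite as P → β P' and P' → α P' | ε.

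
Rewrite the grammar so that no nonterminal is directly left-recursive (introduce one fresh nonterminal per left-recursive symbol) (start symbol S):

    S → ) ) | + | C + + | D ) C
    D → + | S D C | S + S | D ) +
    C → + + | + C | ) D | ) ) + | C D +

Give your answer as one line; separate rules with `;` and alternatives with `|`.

D, C are directly left-recursive.
For D: α = {) +}, β = {+, S D C, S + S}. Rewrite as D → β D' and D' → α D' | ε.
For C: α = {D +}, β = {+ +, + C, ) D, ) ) +}. Rewrite as C → β C' and C' → α C' | ε.

S → ) ) | + | C + + | D ) C; D → + D' | S D C D' | S + S D'; C → + + C' | + C C' | ) D C' | ) ) + C'; D' → ) + D' | ε; C' → D + C' | ε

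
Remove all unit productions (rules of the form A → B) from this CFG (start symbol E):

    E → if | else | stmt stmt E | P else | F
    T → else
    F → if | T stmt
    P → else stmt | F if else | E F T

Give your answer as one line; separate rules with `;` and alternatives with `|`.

Unit pairs: E ⇒* {F}.
For each unit pair (A, B), copy every non-unit production of B to A, then drop all unit productions.

E → if | else | stmt stmt E | P else | T stmt; T → else; F → if | T stmt; P → else stmt | F if else | E F T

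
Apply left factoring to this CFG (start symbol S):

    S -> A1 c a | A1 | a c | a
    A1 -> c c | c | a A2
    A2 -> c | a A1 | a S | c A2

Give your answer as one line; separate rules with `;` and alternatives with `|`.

S -> A1 S' | a S''; A1 -> a A2 | c A1'; A2 -> c A2' | a A2''; S' -> c a | ε; S'' -> c | ε; A1' -> c | ε; A2' -> ε | A2; A2'' -> A1 | S

S has alternatives sharing prefix 'A1': factor to S → A1 S' with S' → c a | ε.
S has alternatives sharing prefix 'a': factor to S → a S'' with S'' → c | ε.
A1 has alternatives sharing prefix 'c': factor to A1 → c A1' with A1' → c | ε.
A2 has alternatives sharing prefix 'c': factor to A2 → c A2' with A2' → ε | A2.
A2 has alternatives sharing prefix 'a': factor to A2 → a A2'' with A2'' → A1 | S.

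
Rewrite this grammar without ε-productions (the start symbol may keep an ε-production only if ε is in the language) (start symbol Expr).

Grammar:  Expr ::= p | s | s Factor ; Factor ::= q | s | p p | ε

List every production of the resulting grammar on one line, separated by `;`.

Nullable set = {Factor}.
ε ∉ L(G), so no ε-production is kept.

Expr ::= p | s | s Factor; Factor ::= q | s | p p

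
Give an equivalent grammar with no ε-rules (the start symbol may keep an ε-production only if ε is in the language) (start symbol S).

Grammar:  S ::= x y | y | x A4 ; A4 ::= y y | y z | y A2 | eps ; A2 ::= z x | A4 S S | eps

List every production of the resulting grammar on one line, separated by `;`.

S ::= x y | y | x A4 | x; A4 ::= y y | y z | y A2 | y; A2 ::= z x | A4 S S | S S

Nullable set = {A2, A4}.
ε ∉ L(G), so no ε-production is kept.
For each production, add variants omitting each subset of nullable occurrences: S → x A4 gives x A4 | x. A4 → y A2 gives y A2 | y. A2 → A4 S S gives A4 S S | S S.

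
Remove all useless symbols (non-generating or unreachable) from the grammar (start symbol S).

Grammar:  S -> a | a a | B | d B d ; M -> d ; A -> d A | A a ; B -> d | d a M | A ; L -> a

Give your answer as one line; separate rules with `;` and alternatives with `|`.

Generating nonterminals: {B, L, M, S}.
Reachable from S after that: {B, M, S}.
Removed useless symbols: {A, L} and every production mentioning them.

S -> a | a a | B | d B d; M -> d; B -> d | d a M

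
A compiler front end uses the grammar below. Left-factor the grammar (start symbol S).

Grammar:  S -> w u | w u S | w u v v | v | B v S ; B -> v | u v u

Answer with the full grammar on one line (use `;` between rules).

S has alternatives sharing prefix 'w u': factor to S → w u S' with S' → ε | S | v v.

S -> v | B v S | w u S'; B -> v | u v u; S' -> ε | S | v v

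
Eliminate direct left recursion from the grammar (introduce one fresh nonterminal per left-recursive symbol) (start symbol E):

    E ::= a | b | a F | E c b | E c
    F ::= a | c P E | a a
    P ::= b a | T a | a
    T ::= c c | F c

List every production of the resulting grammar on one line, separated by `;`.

E ::= a E' | b E' | a F E'; F ::= a | c P E | a a; P ::= b a | T a | a; T ::= c c | F c; E' ::= c b E' | c E' | ε

Directly left-recursive nonterminal: E.
For E: α = {c b, c}, β = {a, b, a F}. Rewrite as E → β E' and E' → α E' | ε.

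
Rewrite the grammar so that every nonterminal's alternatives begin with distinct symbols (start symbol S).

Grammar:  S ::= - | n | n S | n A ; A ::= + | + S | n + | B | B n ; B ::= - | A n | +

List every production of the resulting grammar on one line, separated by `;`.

S has alternatives sharing prefix 'n': factor to S → n S' with S' → ε | S | A.
A has alternatives sharing prefix '+': factor to A → + A' with A' → ε | S.
A has alternatives sharing prefix 'B': factor to A → B A'' with A'' → ε | n.

S ::= - | n S'; A ::= n + | + A' | B A''; B ::= - | A n | +; S' ::= ε | S | A; A' ::= ε | S; A'' ::= ε | n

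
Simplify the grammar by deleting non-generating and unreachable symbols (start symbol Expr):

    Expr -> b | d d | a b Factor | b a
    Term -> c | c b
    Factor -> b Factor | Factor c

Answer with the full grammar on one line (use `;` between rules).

Generating nonterminals: {Expr, Term}.
Reachable from Expr after that: {Expr}.
Removed useless symbols: {Factor, Term} and every production mentioning them.

Expr -> b | d d | b a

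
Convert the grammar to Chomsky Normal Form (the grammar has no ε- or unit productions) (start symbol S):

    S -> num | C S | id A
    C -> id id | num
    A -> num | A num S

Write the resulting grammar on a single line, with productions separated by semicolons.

Introduce a nonterminal for each terminal appearing in a rule of length ≥ 2: X1 → id, X2 → num.
Binarize each right-hand side of length ≥ 3 by chaining fresh nonterminals (Y1, Y2, …): affected rules were A → A X2 S.

S -> num | C S | X1 A; C -> X1 X1 | num; A -> num | A Y1; X1 -> id; X2 -> num; Y1 -> X2 S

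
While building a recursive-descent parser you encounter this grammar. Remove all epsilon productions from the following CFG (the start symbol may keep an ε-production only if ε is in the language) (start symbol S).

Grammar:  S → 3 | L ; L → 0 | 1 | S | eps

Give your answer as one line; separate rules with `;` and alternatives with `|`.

S → 3 | L | eps; L → 0 | 1 | S

Nullable nonterminals: {L, S}.
ε ∈ L(G) since S is nullable, so keep S → ε.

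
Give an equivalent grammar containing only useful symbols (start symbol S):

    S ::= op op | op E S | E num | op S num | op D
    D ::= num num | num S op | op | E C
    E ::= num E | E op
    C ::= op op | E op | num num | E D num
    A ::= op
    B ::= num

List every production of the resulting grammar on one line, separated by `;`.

Generating nonterminals: {A, B, C, D, S}.
Reachable from S after that: {D, S}.
Removed useless symbols: {A, B, C, E} and every production mentioning them.

S ::= op op | op S num | op D; D ::= num num | num S op | op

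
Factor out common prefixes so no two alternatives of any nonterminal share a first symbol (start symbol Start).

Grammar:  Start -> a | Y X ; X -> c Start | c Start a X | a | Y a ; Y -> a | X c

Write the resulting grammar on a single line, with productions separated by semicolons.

Start -> a | Y X; X -> a | Y a | c Start X1; Y -> a | X c; X1 -> eps | a X

X has alternatives sharing prefix 'c Start': factor to X → c Start X1 with X1 → ε | a X.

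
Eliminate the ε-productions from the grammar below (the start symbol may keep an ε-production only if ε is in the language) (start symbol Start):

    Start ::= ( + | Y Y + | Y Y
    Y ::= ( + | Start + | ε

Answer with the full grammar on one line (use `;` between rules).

Nullable set = {Start, Y}.
ε ∈ L(G) since Start is nullable, so keep Start → ε.
For each production, add variants omitting each subset of nullable occurrences: Start → Y Y + gives Y Y + | Y + | +. Start → Y Y gives Y Y | Y. Y → Start + gives Start + | +.

Start ::= ( + | Y Y + | Y + | + | Y Y | Y | ε; Y ::= ( + | Start + | +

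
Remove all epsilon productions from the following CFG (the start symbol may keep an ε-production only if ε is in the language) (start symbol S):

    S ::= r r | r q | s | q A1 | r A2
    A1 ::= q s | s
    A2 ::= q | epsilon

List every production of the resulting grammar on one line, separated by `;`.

S ::= r r | r q | s | q A1 | r A2 | r; A1 ::= q s | s; A2 ::= q

The nullable symbols are {A2}.
ε ∉ L(G), so no ε-production is kept.
Expand every rule over subsets of its nullable positions: S → r A2 gives r A2 | r.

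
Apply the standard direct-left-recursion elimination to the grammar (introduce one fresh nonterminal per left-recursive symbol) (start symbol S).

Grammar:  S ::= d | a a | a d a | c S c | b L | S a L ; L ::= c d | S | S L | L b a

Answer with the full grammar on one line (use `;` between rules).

S ::= d S' | a a S' | a d a S' | c S c S' | b L S'; L ::= c d L' | S L' | S L L'; S' ::= a L S' | ε; L' ::= b a L' | ε

Directly left-recursive nonterminals: S, L.
For S: α = {a L}, β = {d, a a, a d a, c S c, b L}. Rewrite as S → β S' and S' → α S' | ε.
For L: α = {b a}, β = {c d, S, S L}. Rewrite as L → β L' and L' → α L' | ε.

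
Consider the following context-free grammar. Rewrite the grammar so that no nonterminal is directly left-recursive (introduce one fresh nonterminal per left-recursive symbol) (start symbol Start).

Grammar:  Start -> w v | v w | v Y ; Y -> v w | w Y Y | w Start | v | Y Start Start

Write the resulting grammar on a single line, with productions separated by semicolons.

Left recursion appears on Y.
For Y: α = {Start Start}, β = {v w, w Y Y, w Start, v}. Rewrite as Y → β Y1 and Y1 → α Y1 | ε.

Start -> w v | v w | v Y; Y -> v w Y1 | w Y Y Y1 | w Start Y1 | v Y1; Y1 -> Start Start Y1 | eps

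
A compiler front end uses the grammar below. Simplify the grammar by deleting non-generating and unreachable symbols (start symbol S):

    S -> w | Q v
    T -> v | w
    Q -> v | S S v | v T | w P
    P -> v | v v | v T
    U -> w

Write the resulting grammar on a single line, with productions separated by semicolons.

Generating nonterminals: {P, Q, S, T, U}.
Reachable from S after that: {P, Q, S, T}.
Removed useless symbols: {U} and every production mentioning them.

S -> w | Q v; T -> v | w; Q -> v | S S v | v T | w P; P -> v | v v | v T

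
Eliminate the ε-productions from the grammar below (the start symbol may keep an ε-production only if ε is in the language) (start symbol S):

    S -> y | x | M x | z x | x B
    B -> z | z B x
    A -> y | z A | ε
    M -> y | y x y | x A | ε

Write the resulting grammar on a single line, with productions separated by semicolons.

S -> y | x | M x | z x | x B; B -> z | z B x; A -> y | z A | z; M -> y | y x y | x A | x

Nullable nonterminals: {A, M}.
ε ∉ L(G), so no ε-production is kept.
Add the nullable-subset variants: A → z A gives z A | z. M → x A gives x A | x.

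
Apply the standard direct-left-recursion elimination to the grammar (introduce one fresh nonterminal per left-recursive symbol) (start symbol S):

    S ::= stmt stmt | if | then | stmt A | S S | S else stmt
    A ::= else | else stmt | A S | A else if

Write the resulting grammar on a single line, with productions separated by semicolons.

S ::= stmt stmt S' | if S' | then S' | stmt A S'; A ::= else A' | else stmt A'; S' ::= S S' | else stmt S' | ε; A' ::= S A' | else if A' | ε

S, A are directly left-recursive.
For S: α = {S, else stmt}, β = {stmt stmt, if, then, stmt A}. Rewrite as S → β S' and S' → α S' | ε.
For A: α = {S, else if}, β = {else, else stmt}. Rewrite as A → β A' and A' → α A' | ε.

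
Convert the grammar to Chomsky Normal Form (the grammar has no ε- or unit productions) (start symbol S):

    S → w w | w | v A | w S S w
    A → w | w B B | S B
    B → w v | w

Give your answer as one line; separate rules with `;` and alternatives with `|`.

S → X1 X1 | w | X2 A | X1 Y1; A → w | X1 Y3 | S B; B → X1 X2 | w; X1 → w; X2 → v; Y1 → S Y2; Y2 → S X1; Y3 → B B

Introduce a nonterminal for each terminal appearing in a rule of length ≥ 2: X1 → w, X2 → v.
Binarize each right-hand side of length ≥ 3 by chaining fresh nonterminals (Y1, Y2, …): affected rules were S → X1 S S X1; A → X1 B B.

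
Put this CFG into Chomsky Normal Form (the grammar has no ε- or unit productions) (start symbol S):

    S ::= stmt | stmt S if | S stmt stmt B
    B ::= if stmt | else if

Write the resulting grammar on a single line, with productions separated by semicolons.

Introduce a nonterminal for each terminal appearing in a rule of length ≥ 2: X1 → stmt, X2 → if, X3 → else.
Binarize each right-hand side of length ≥ 3 by chaining fresh nonterminals (Y1, Y2, …): affected rules were S → X1 S X2; S → S X1 X1 B.

S ::= stmt | X1 Y1 | S Y2; B ::= X2 X1 | X3 X2; X1 ::= stmt; X2 ::= if; X3 ::= else; Y1 ::= S X2; Y2 ::= X1 Y3; Y3 ::= X1 B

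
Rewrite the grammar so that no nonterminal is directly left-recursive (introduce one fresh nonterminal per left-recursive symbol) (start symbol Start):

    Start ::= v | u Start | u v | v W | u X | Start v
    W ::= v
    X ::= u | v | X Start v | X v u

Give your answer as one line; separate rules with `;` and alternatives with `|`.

Directly left-recursive nonterminals: Start, X.
For Start: α = {v}, β = {v, u Start, u v, v W, u X}. Rewrite as Start → β Start1 and Start1 → α Start1 | ε.
For X: α = {Start v, v u}, β = {u, v}. Rewrite as X → β X1 and X1 → α X1 | ε.

Start ::= v Start1 | u Start Start1 | u v Start1 | v W Start1 | u X Start1; W ::= v; X ::= u X1 | v X1; Start1 ::= v Start1 | ε; X1 ::= Start v X1 | v u X1 | ε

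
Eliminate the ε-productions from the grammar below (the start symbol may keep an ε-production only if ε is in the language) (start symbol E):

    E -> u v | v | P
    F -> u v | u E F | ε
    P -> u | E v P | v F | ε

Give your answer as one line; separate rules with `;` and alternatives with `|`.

The nullable symbols are {E, F, P}.
ε ∈ L(G) since E is nullable, so keep E → ε.
Expand every rule over subsets of its nullable positions: F → u E F gives u E F | u E | u F | u. P → E v P gives E v P | E v | v P | v.

E -> u v | v | P | ε; F -> u v | u E F | u E | u F | u; P -> u | E v P | E v | v P | v | v F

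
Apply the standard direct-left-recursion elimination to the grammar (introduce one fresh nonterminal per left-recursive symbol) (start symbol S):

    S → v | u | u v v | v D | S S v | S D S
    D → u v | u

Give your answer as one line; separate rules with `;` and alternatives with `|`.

Directly left-recursive nonterminal: S.
For S: α = {S v, D S}, β = {v, u, u v v, v D}. Rewrite as S → β S' and S' → α S' | ε.

S → v S' | u S' | u v v S' | v D S'; D → u v | u; S' → S v S' | D S S' | ε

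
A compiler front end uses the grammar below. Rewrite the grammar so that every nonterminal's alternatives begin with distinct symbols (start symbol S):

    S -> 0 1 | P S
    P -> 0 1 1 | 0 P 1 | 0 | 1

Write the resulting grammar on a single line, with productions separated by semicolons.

S -> 0 1 | P S; P -> 1 | 0 P'; P' -> 1 1 | P 1 | ε

P has alternatives sharing prefix '0': factor to P → 0 P' with P' → 1 1 | P 1 | ε.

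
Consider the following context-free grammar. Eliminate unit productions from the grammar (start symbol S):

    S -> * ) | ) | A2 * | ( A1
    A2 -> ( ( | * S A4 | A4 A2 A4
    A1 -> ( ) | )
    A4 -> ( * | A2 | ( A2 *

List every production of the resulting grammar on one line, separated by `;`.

Unit pairs: A4 ⇒* {A2}.
Replace each nonterminal's rules with the union of the non-unit rules of every nonterminal it unit-derives.

S -> * ) | ) | A2 * | ( A1; A2 -> ( ( | * S A4 | A4 A2 A4; A1 -> ( ) | ); A4 -> ( * | ( A2 * | ( ( | * S A4 | A4 A2 A4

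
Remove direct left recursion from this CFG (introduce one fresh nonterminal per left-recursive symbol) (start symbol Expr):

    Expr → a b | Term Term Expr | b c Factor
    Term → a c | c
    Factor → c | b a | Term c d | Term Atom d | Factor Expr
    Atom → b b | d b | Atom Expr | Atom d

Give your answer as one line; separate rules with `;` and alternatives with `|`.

Left recursion appears on Factor, Atom.
For Factor: α = {Expr}, β = {c, b a, Term c d, Term Atom d}. Rewrite as Factor → β Factor1 and Factor1 → α Factor1 | ε.
For Atom: α = {Expr, d}, β = {b b, d b}. Rewrite as Atom → β Atom1 and Atom1 → α Atom1 | ε.

Expr → a b | Term Term Expr | b c Factor; Term → a c | c; Factor → c Factor1 | b a Factor1 | Term c d Factor1 | Term Atom d Factor1; Atom → b b Atom1 | d b Atom1; Factor1 → Expr Factor1 | ε; Atom1 → Expr Atom1 | d Atom1 | ε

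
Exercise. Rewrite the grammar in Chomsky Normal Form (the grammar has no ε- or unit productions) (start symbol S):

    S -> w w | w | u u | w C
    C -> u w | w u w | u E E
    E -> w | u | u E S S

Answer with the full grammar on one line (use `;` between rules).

S -> X1 X1 | w | X2 X2 | X1 C; C -> X2 X1 | X1 Y1 | X2 Y2; E -> w | u | X2 Y3; X1 -> w; X2 -> u; Y1 -> X2 X1; Y2 -> E E; Y3 -> E Y4; Y4 -> S S

Introduce a nonterminal for each terminal appearing in a rule of length ≥ 2: X1 → w, X2 → u.
Binarize each right-hand side of length ≥ 3 by chaining fresh nonterminals (Y1, Y2, …): affected rules were C → X1 X2 X1; C → X2 E E; E → X2 E S S.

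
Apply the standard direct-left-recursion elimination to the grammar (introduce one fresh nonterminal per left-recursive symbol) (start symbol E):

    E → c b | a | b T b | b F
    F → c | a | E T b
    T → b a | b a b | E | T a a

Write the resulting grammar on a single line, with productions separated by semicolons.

E → c b | a | b T b | b F; F → c | a | E T b; T → b a T' | b a b T' | E T'; T' → a a T' | epsilon

T is directly left-recursive.
For T: α = {a a}, β = {b a, b a b, E}. Rewrite as T → β T' and T' → α T' | ε.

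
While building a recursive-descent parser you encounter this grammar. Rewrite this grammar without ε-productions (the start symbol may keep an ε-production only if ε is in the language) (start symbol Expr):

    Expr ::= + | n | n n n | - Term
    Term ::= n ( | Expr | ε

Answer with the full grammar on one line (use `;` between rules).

The nullable symbols are {Term}.
ε ∉ L(G), so no ε-production is kept.
Add the nullable-subset variants: Expr → - Term gives - Term | -.

Expr ::= + | n | n n n | - Term | -; Term ::= n ( | Expr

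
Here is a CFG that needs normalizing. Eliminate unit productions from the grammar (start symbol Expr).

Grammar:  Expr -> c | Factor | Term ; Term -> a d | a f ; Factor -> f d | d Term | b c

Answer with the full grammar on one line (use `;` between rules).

Unit pairs: Expr ⇒* {Factor, Term}.
For each unit pair (A, B), copy every non-unit production of B to A, then drop all unit productions.

Expr -> a d | a f | f d | d Term | b c | c; Term -> a d | a f; Factor -> f d | d Term | b c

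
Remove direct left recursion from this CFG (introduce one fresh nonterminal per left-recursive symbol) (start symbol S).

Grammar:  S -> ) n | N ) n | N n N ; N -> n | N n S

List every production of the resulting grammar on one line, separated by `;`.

Directly left-recursive nonterminal: N.
For N: α = {n S}, β = {n}. Rewrite as N → β N' and N' → α N' | ε.

S -> ) n | N ) n | N n N; N -> n N'; N' -> n S N' | epsilon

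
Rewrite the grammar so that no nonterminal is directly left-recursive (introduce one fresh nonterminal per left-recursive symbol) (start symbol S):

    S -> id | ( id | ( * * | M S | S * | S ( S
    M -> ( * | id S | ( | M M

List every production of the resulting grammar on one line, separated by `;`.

S -> id S' | ( id S' | ( * * S' | M S S'; M -> ( * M' | id S M' | ( M'; S' -> * S' | ( S S' | ε; M' -> M M' | ε

Directly left-recursive nonterminals: S, M.
For S: α = {*, ( S}, β = {id, ( id, ( * *, M S}. Rewrite as S → β S' and S' → α S' | ε.
For M: α = {M}, β = {( *, id S, (}. Rewrite as M → β M' and M' → α M' | ε.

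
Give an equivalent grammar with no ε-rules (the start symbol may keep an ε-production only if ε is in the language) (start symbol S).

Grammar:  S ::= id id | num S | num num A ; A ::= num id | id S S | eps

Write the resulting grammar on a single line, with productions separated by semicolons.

Nullable set = {A}.
ε ∉ L(G), so no ε-production is kept.
Expand every rule over subsets of its nullable positions: S → num num A gives num num A | num num.

S ::= id id | num S | num num A | num num; A ::= num id | id S S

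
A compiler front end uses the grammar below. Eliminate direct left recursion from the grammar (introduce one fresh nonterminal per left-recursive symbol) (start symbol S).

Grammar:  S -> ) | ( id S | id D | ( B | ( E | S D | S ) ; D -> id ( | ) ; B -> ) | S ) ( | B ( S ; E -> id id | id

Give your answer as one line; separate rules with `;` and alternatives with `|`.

S -> ) S' | ( id S S' | id D S' | ( B S' | ( E S'; D -> id ( | ); B -> ) B' | S ) ( B'; E -> id id | id; S' -> D S' | ) S' | ε; B' -> ( S B' | ε

Left recursion appears on S, B.
For S: α = {D, )}, β = {), ( id S, id D, ( B, ( E}. Rewrite as S → β S' and S' → α S' | ε.
For B: α = {( S}, β = {), S ) (}. Rewrite as B → β B' and B' → α B' | ε.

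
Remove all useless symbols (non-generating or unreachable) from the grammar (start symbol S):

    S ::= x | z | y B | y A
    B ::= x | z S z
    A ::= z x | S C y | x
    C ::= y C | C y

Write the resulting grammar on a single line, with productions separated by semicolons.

S ::= x | z | y B | y A; B ::= x | z S z; A ::= z x | x

Generating nonterminals: {A, B, S}.
Reachable from S after that: {A, B, S}.
Removed useless symbols: {C} and every production mentioning them.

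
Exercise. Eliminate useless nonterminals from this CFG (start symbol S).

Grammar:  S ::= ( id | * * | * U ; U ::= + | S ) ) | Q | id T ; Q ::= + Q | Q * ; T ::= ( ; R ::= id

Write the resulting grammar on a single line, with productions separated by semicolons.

S ::= ( id | * * | * U; U ::= + | S ) ) | id T; T ::= (

Generating nonterminals: {R, S, T, U}.
Reachable from S after that: {S, T, U}.
Removed useless symbols: {Q, R} and every production mentioning them.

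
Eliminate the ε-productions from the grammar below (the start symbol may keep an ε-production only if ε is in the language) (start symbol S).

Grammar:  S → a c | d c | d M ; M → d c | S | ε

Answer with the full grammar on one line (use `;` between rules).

Nullable set = {M}.
ε ∉ L(G), so no ε-production is kept.
For each production, add variants omitting each subset of nullable occurrences: S → d M gives d M | d.

S → a c | d c | d M | d; M → d c | S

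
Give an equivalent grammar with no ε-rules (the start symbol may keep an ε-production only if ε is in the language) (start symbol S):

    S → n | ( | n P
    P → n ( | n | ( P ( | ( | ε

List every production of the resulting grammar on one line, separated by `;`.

The nullable symbols are {P}.
ε ∉ L(G), so no ε-production is kept.
Add the nullable-subset variants: P → ( P ( gives ( P ( | ( (.

S → n | ( | n P; P → n ( | n | ( P ( | ( ( | (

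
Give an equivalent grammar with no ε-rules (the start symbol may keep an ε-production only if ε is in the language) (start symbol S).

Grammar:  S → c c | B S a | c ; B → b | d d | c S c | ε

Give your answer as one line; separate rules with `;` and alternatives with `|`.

Nullable set = {B}.
ε ∉ L(G), so no ε-production is kept.
Expand every rule over subsets of its nullable positions: S → B S a gives B S a | S a.

S → c c | B S a | S a | c; B → b | d d | c S c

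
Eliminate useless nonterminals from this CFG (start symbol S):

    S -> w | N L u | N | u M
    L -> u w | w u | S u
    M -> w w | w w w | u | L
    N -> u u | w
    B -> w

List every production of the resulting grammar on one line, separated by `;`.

S -> w | N L u | N | u M; L -> u w | w u | S u; M -> w w | w w w | u | L; N -> u u | w

Generating nonterminals: {B, L, M, N, S}.
Reachable from S after that: {L, M, N, S}.
Removed useless symbols: {B} and every production mentioning them.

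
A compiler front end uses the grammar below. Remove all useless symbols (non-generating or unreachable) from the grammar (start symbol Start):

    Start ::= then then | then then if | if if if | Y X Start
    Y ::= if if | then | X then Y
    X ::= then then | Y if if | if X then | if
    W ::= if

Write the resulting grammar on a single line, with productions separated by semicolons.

Start ::= then then | then then if | if if if | Y X Start; Y ::= if if | then | X then Y; X ::= then then | Y if if | if X then | if

Generating nonterminals: {Start, W, X, Y}.
Reachable from Start after that: {Start, X, Y}.
Removed useless symbols: {W} and every production mentioning them.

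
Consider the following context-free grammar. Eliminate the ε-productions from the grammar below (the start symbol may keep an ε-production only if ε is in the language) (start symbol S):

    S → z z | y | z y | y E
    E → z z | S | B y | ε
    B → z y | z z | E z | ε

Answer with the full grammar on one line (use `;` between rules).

S → z z | y | z y | y E; E → z z | S | B y | y; B → z y | z z | E z | z

Nullable set = {B, E}.
ε ∉ L(G), so no ε-production is kept.
Add the nullable-subset variants: E → B y gives B y | y. B → E z gives E z | z.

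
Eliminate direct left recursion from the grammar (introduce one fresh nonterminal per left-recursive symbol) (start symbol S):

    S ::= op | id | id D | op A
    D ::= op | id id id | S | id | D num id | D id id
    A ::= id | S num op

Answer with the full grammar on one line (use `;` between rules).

S ::= op | id | id D | op A; D ::= op D' | id id id D' | S D' | id D'; A ::= id | S num op; D' ::= num id D' | id id D' | ε

Left recursion appears on D.
For D: α = {num id, id id}, β = {op, id id id, S, id}. Rewrite as D → β D' and D' → α D' | ε.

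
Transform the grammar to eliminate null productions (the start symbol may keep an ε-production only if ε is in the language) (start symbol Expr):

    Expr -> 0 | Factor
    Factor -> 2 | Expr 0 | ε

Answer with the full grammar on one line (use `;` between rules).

Nullable nonterminals: {Expr, Factor}.
ε ∈ L(G) since Expr is nullable, so keep Expr → ε.
Expand every rule over subsets of its nullable positions: Factor → Expr 0 gives Expr 0 | 0.

Expr -> 0 | Factor | ε; Factor -> 2 | Expr 0 | 0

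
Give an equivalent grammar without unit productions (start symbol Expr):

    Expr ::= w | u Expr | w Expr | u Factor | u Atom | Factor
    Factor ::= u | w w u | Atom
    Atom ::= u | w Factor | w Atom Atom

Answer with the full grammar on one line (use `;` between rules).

Unit pairs: Expr ⇒* {Atom, Factor}; Factor ⇒* {Atom}.
For each unit pair (A, B), copy every non-unit production of B to A, then drop all unit productions.

Expr ::= u | w Factor | w Atom Atom | w w u | w | u Expr | w Expr | u Factor | u Atom; Factor ::= u | w Factor | w Atom Atom | w w u; Atom ::= u | w Factor | w Atom Atom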